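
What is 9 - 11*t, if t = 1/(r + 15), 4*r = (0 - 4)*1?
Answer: 115/14 ≈ 8.2143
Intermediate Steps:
r = -1 (r = ((0 - 4)*1)/4 = (-4*1)/4 = (¼)*(-4) = -1)
t = 1/14 (t = 1/(-1 + 15) = 1/14 ≈ 0.071429)
9 - 11*t = 9 - 11*1/14 = 9 - 11/14 = 115/14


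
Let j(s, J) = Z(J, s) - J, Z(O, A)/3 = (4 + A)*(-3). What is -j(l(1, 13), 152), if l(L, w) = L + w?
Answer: 314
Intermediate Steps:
Z(O, A) = -36 - 9*A (Z(O, A) = 3*((4 + A)*(-3)) = 3*(-12 - 3*A) = -36 - 9*A)
j(s, J) = -36 - J - 9*s (j(s, J) = (-36 - 9*s) - J = -36 - J - 9*s)
-j(l(1, 13), 152) = -(-36 - 1*152 - 9*(1 + 13)) = -(-36 - 152 - 9*14) = -(-36 - 152 - 126) = -1*(-314) = 314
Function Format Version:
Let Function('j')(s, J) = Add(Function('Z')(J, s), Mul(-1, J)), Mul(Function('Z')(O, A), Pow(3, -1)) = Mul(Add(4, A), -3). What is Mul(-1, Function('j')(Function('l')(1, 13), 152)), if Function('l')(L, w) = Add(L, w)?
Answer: 314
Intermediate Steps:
Function('Z')(O, A) = Add(-36, Mul(-9, A)) (Function('Z')(O, A) = Mul(3, Mul(Add(4, A), -3)) = Mul(3, Add(-12, Mul(-3, A))) = Add(-36, Mul(-9, A)))
Function('j')(s, J) = Add(-36, Mul(-1, J), Mul(-9, s)) (Function('j')(s, J) = Add(Add(-36, Mul(-9, s)), Mul(-1, J)) = Add(-36, Mul(-1, J), Mul(-9, s)))
Mul(-1, Function('j')(Function('l')(1, 13), 152)) = Mul(-1, Add(-36, Mul(-1, 152), Mul(-9, Add(1, 13)))) = Mul(-1, Add(-36, -152, Mul(-9, 14))) = Mul(-1, Add(-36, -152, -126)) = Mul(-1, -314) = 314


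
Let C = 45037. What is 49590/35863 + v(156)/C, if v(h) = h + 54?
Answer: 2240916060/1615161931 ≈ 1.3874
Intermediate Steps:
v(h) = 54 + h
49590/35863 + v(156)/C = 49590/35863 + (54 + 156)/45037 = 49590*(1/35863) + 210*(1/45037) = 49590/35863 + 210/45037 = 2240916060/1615161931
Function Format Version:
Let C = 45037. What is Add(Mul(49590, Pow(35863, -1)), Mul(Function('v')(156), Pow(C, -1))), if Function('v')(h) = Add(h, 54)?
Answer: Rational(2240916060, 1615161931) ≈ 1.3874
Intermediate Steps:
Function('v')(h) = Add(54, h)
Add(Mul(49590, Pow(35863, -1)), Mul(Function('v')(156), Pow(C, -1))) = Add(Mul(49590, Pow(35863, -1)), Mul(Add(54, 156), Pow(45037, -1))) = Add(Mul(49590, Rational(1, 35863)), Mul(210, Rational(1, 45037))) = Add(Rational(49590, 35863), Rational(210, 45037)) = Rational(2240916060, 1615161931)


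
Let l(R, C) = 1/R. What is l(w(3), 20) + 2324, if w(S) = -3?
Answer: 6971/3 ≈ 2323.7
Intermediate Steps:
l(w(3), 20) + 2324 = 1/(-3) + 2324 = -1/3 + 2324 = 6971/3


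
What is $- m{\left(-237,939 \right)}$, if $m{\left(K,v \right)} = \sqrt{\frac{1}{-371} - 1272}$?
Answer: $- \frac{i \sqrt{175079723}}{371} \approx - 35.665 i$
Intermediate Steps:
$m{\left(K,v \right)} = \frac{i \sqrt{175079723}}{371}$ ($m{\left(K,v \right)} = \sqrt{- \frac{1}{371} - 1272} = \sqrt{- \frac{471913}{371}} = \frac{i \sqrt{175079723}}{371}$)
$- m{\left(-237,939 \right)} = - \frac{i \sqrt{175079723}}{371}$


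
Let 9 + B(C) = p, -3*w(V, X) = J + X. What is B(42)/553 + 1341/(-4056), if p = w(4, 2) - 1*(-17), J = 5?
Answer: -718589/2242968 ≈ -0.32037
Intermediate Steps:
w(V, X) = -5/3 - X/3 (w(V, X) = -(5 + X)/3 = -5/3 - X/3)
p = 44/3 (p = (-5/3 - ⅓*2) - 1*(-17) = (-5/3 - ⅔) + 17 = -7/3 + 17 = 44/3 ≈ 14.667)
B(C) = 17/3 (B(C) = -9 + 44/3 = 17/3)
B(42)/553 + 1341/(-4056) = (17/3)/553 + 1341/(-4056) = (17/3)*(1/553) + 1341*(-1/4056) = 17/1659 - 447/1352 = -718589/2242968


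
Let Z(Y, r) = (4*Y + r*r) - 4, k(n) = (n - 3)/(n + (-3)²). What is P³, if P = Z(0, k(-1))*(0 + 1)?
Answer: -3375/64 ≈ -52.734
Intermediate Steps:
k(n) = (-3 + n)/(9 + n) (k(n) = (-3 + n)/(n + 9) = (-3 + n)/(9 + n))
Z(Y, r) = -4 + r² + 4*Y (Z(Y, r) = (4*Y + r²) - 4 = (r² + 4*Y) - 4 = -4 + r² + 4*Y)
P = -15/4 (P = (-4 + ((-3 - 1)/(9 - 1))² + 4*0)*(0 + 1) = (-4 + (-4/8)² + 0)*1 = (-4 + ((⅛)*(-4))² + 0)*1 = (-4 + (-½)² + 0)*1 = (-4 + ¼ + 0)*1 = -15/4*1 = -15/4 ≈ -3.7500)
P³ = (-15/4)³ = -3375/64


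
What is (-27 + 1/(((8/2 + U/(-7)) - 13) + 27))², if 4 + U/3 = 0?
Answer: 13830961/19044 ≈ 726.26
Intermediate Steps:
U = -12 (U = -12 + 3*0 = -12 + 0 = -12)
(-27 + 1/(((8/2 + U/(-7)) - 13) + 27))² = (-27 + 1/(((8/2 - 12/(-7)) - 13) + 27))² = (-27 + 1/(((8*(½) - 12*(-⅐)) - 13) + 27))² = (-27 + 1/(((4 + 12/7) - 13) + 27))² = (-27 + 1/((40/7 - 13) + 27))² = (-27 + 1/(-51/7 + 27))² = (-27 + 1/(138/7))² = (-27 + 7/138)² = (-3719/138)² = 13830961/19044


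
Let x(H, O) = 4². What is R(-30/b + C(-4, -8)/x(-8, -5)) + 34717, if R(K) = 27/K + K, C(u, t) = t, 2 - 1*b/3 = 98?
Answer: 31599335/912 ≈ 34648.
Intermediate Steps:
b = -288 (b = 6 - 3*98 = 6 - 294 = -288)
x(H, O) = 16
R(K) = K + 27/K
R(-30/b + C(-4, -8)/x(-8, -5)) + 34717 = ((-30/(-288) - 8/16) + 27/(-30/(-288) - 8/16)) + 34717 = ((-30*(-1/288) - 8*1/16) + 27/(-30*(-1/288) - 8*1/16)) + 34717 = ((5/48 - ½) + 27/(5/48 - ½)) + 34717 = (-19/48 + 27/(-19/48)) + 34717 = (-19/48 + 27*(-48/19)) + 34717 = (-19/48 - 1296/19) + 34717 = -62569/912 + 34717 = 31599335/912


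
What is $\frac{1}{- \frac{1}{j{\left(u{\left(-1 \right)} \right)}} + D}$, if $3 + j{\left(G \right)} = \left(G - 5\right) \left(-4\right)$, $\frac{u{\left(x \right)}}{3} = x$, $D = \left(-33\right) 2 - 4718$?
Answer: $- \frac{29}{138737} \approx -0.00020903$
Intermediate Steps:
$D = -4784$ ($D = -66 - 4718 = -4784$)
$u{\left(x \right)} = 3 x$
$j{\left(G \right)} = 17 - 4 G$ ($j{\left(G \right)} = -3 + \left(G - 5\right) \left(-4\right) = -3 + \left(-5 + G\right) \left(-4\right) = -3 - \left(-20 + 4 G\right) = 17 - 4 G$)
$\frac{1}{- \frac{1}{j{\left(u{\left(-1 \right)} \right)}} + D} = \frac{1}{- \frac{1}{17 - 4 \cdot 3 \left(-1\right)} - 4784} = \frac{1}{- \frac{1}{17 - -12} - 4784} = \frac{1}{- \frac{1}{17 + 12} - 4784} = \frac{1}{- \frac{1}{29} - 4784} = \frac{1}{- \frac{138737}{29}} = - \frac{29}{138737}$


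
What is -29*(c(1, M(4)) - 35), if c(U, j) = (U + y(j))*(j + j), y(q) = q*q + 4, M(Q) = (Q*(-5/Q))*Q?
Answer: 470815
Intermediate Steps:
M(Q) = -5*Q
y(q) = 4 + q² (y(q) = q² + 4 = 4 + q²)
c(U, j) = 2*j*(4 + U + j²) (c(U, j) = (U + (4 + j²))*(j + j) = (4 + U + j²)*(2*j) = 2*j*(4 + U + j²))
-29*(c(1, M(4)) - 35) = -29*(2*(-5*4)*(4 + 1 + (-5*4)²) - 35) = -29*(2*(-20)*(4 + 1 + (-20)²) - 35) = -29*(2*(-20)*(4 + 1 + 400) - 35) = -29*(2*(-20)*405 - 35) = -29*(-16200 - 35) = -29*(-16235) = 470815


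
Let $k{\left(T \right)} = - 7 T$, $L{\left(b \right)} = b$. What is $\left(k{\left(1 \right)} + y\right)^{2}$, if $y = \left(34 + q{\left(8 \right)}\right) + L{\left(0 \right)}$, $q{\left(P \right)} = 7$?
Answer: $1156$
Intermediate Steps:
$y = 41$ ($y = \left(34 + 7\right) + 0 = 41 + 0 = 41$)
$\left(k{\left(1 \right)} + y\right)^{2} = \left(\left(-7\right) 1 + 41\right)^{2} = \left(-7 + 41\right)^{2} = 34^{2} = 1156$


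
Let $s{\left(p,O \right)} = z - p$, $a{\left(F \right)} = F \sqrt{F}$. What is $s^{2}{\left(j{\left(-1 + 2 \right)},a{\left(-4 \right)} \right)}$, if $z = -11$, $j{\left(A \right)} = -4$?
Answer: $49$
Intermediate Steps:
$a{\left(F \right)} = F^{\frac{3}{2}}$
$s{\left(p,O \right)} = -11 - p$
$s^{2}{\left(j{\left(-1 + 2 \right)},a{\left(-4 \right)} \right)} = \left(-11 - -4\right)^{2} = \left(-11 + 4\right)^{2} = \left(-7\right)^{2} = 49$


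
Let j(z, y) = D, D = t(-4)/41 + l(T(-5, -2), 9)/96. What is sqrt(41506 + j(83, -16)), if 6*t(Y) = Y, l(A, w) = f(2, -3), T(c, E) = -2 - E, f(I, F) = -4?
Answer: 3*sqrt(124038202)/164 ≈ 203.73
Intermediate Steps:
l(A, w) = -4
t(Y) = Y/6
D = -19/328 (D = ((1/6)*(-4))/41 - 4/96 = -2/3*1/41 - 4*1/96 = -2/123 - 1/24 = -19/328 ≈ -0.057927)
j(z, y) = -19/328
sqrt(41506 + j(83, -16)) = sqrt(41506 - 19/328) = sqrt(13613949/328) = 3*sqrt(124038202)/164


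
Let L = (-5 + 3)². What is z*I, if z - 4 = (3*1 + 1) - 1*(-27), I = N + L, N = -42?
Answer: -1330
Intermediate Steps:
L = 4 (L = (-2)² = 4)
I = -38 (I = -42 + 4 = -38)
z = 35 (z = 4 + ((3*1 + 1) - 1*(-27)) = 4 + ((3 + 1) + 27) = 4 + (4 + 27) = 4 + 31 = 35)
z*I = 35*(-38) = -1330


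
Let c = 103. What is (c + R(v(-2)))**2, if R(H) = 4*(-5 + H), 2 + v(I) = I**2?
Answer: 8281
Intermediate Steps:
v(I) = -2 + I**2
R(H) = -20 + 4*H
(c + R(v(-2)))**2 = (103 + (-20 + 4*(-2 + (-2)**2)))**2 = (103 + (-20 + 4*(-2 + 4)))**2 = (103 + (-20 + 4*2))**2 = (103 + (-20 + 8))**2 = (103 - 12)**2 = 91**2 = 8281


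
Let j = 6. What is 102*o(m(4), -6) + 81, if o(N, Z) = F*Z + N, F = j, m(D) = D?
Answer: -3183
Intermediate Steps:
F = 6
o(N, Z) = N + 6*Z (o(N, Z) = 6*Z + N = N + 6*Z)
102*o(m(4), -6) + 81 = 102*(4 + 6*(-6)) + 81 = 102*(4 - 36) + 81 = 102*(-32) + 81 = -3264 + 81 = -3183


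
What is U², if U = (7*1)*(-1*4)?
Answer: 784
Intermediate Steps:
U = -28 (U = 7*(-4) = -28)
U² = (-28)² = 784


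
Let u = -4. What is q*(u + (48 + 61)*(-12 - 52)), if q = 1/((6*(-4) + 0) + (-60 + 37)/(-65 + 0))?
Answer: 453700/1537 ≈ 295.19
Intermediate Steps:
q = -65/1537 (q = 1/((-24 + 0) - 23/(-65)) = 1/(-24 - 23*(-1/65)) = 1/(-24 + 23/65) = 1/(-1537/65) = -65/1537 ≈ -0.042290)
q*(u + (48 + 61)*(-12 - 52)) = -65*(-4 + (48 + 61)*(-12 - 52))/1537 = -65*(-4 + 109*(-64))/1537 = -65*(-4 - 6976)/1537 = -65/1537*(-6980) = 453700/1537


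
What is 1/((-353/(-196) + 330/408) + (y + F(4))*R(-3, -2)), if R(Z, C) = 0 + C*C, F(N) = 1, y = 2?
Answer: 833/12170 ≈ 0.068447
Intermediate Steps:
R(Z, C) = C² (R(Z, C) = 0 + C² = C²)
1/((-353/(-196) + 330/408) + (y + F(4))*R(-3, -2)) = 1/((-353/(-196) + 330/408) + (2 + 1)*(-2)²) = 1/((-353*(-1/196) + 330*(1/408)) + 3*4) = 1/((353/196 + 55/68) + 12) = 1/(2174/833 + 12) = 1/(12170/833) = 833/12170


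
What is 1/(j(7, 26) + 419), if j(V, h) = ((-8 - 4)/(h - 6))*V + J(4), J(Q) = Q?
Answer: 5/2094 ≈ 0.0023878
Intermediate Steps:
j(V, h) = 4 - 12*V/(-6 + h) (j(V, h) = ((-8 - 4)/(h - 6))*V + 4 = (-12/(-6 + h))*V + 4 = -12*V/(-6 + h) + 4 = 4 - 12*V/(-6 + h))
1/(j(7, 26) + 419) = 1/(4*(-6 + 26 - 3*7)/(-6 + 26) + 419) = 1/(4*(-6 + 26 - 21)/20 + 419) = 1/(4*(1/20)*(-1) + 419) = 1/(-⅕ + 419) = 1/(2094/5) = 5/2094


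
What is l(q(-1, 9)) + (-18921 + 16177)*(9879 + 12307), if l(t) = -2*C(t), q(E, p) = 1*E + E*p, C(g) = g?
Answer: -60878364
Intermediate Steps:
q(E, p) = E + E*p
l(t) = -2*t
l(q(-1, 9)) + (-18921 + 16177)*(9879 + 12307) = -(-2)*(1 + 9) + (-18921 + 16177)*(9879 + 12307) = -(-2)*10 - 2744*22186 = -2*(-10) - 60878384 = 20 - 60878384 = -60878364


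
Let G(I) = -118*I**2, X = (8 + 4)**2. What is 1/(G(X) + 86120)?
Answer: -1/2360728 ≈ -4.2360e-7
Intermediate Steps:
X = 144 (X = 12**2 = 144)
1/(G(X) + 86120) = 1/(-118*144**2 + 86120) = 1/(-118*20736 + 86120) = 1/(-2446848 + 86120) = 1/(-2360728) = -1/2360728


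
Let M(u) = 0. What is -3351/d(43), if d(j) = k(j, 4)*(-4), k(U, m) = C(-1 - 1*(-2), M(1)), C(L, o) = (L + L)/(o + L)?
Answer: 3351/8 ≈ 418.88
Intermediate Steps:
C(L, o) = 2*L/(L + o) (C(L, o) = (2*L)/(L + o) = 2*L/(L + o))
k(U, m) = 2 (k(U, m) = 2*(-1 - 1*(-2))/((-1 - 1*(-2)) + 0) = 2*(-1 + 2)/((-1 + 2) + 0) = 2*1/(1 + 0) = 2*1/1 = 2*1*1 = 2)
d(j) = -8 (d(j) = 2*(-4) = -8)
-3351/d(43) = -3351/(-8) = -3351*(-⅛) = 3351/8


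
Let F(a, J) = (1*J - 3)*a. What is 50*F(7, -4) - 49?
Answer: -2499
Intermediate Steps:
F(a, J) = a*(-3 + J) (F(a, J) = (J - 3)*a = (-3 + J)*a = a*(-3 + J))
50*F(7, -4) - 49 = 50*(7*(-3 - 4)) - 49 = 50*(7*(-7)) - 49 = 50*(-49) - 49 = -2450 - 49 = -2499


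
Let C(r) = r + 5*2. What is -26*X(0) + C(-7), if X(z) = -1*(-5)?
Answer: -127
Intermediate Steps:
X(z) = 5
C(r) = 10 + r (C(r) = r + 10 = 10 + r)
-26*X(0) + C(-7) = -26*5 + (10 - 7) = -130 + 3 = -127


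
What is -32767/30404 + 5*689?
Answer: 104709013/30404 ≈ 3443.9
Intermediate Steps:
-32767/30404 + 5*689 = -32767*1/30404 + 3445 = -32767/30404 + 3445 = 104709013/30404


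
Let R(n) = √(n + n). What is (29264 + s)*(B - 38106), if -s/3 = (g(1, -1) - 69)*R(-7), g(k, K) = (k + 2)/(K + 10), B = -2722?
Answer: -1194790592 - 8410568*I*√14 ≈ -1.1948e+9 - 3.1469e+7*I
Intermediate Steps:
g(k, K) = (2 + k)/(10 + K)
R(n) = √2*√n (R(n) = √(2*n) = √2*√n)
s = 206*I*√14 (s = -3*((2 + 1)/(10 - 1) - 69)*√2*√(-7) = -3*(3/9 - 69)*√2*(I*√7) = -3*((⅑)*3 - 69)*I*√14 = -3*(⅓ - 69)*I*√14 = -(-206)*I*√14 = 206*I*√14 ≈ 770.78*I)
(29264 + s)*(B - 38106) = (29264 + 206*I*√14)*(-2722 - 38106) = (29264 + 206*I*√14)*(-40828) = -1194790592 - 8410568*I*√14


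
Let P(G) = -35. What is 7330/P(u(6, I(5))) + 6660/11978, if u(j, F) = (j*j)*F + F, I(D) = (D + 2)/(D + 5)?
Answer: -8756564/41923 ≈ -208.87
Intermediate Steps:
I(D) = (2 + D)/(5 + D)
u(j, F) = F + F*j² (u(j, F) = j²*F + F = F*j² + F = F + F*j²)
7330/P(u(6, I(5))) + 6660/11978 = 7330/(-35) + 6660/11978 = 7330*(-1/35) + 6660*(1/11978) = -1466/7 + 3330/5989 = -8756564/41923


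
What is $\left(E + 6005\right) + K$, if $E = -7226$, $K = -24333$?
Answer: $-25554$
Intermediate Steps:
$\left(E + 6005\right) + K = \left(-7226 + 6005\right) - 24333 = -1221 - 24333 = -25554$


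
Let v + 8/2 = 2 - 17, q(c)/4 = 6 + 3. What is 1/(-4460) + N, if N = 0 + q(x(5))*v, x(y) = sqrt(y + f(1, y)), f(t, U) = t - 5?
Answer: -3050641/4460 ≈ -684.00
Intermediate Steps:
f(t, U) = -5 + t
x(y) = sqrt(-4 + y) (x(y) = sqrt(y + (-5 + 1)) = sqrt(y - 4) = sqrt(-4 + y))
q(c) = 36 (q(c) = 4*(6 + 3) = 4*9 = 36)
v = -19 (v = -4 + (2 - 17) = -4 - 15 = -19)
N = -684 (N = 0 + 36*(-19) = 0 - 684 = -684)
1/(-4460) + N = 1/(-4460) - 684 = -1/4460 - 684 = -3050641/4460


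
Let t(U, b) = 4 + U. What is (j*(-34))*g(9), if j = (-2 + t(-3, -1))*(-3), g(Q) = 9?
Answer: -918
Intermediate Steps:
j = 3 (j = (-2 + (4 - 3))*(-3) = (-2 + 1)*(-3) = -1*(-3) = 3)
(j*(-34))*g(9) = (3*(-34))*9 = -102*9 = -918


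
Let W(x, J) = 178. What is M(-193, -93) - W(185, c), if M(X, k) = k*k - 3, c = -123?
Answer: 8468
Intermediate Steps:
M(X, k) = -3 + k² (M(X, k) = k² - 3 = -3 + k²)
M(-193, -93) - W(185, c) = (-3 + (-93)²) - 1*178 = (-3 + 8649) - 178 = 8646 - 178 = 8468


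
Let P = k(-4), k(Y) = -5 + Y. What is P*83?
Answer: -747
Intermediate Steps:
P = -9 (P = -5 - 4 = -9)
P*83 = -9*83 = -747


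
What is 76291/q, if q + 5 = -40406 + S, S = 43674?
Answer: 76291/3263 ≈ 23.381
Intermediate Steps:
q = 3263 (q = -5 + (-40406 + 43674) = -5 + 3268 = 3263)
76291/q = 76291/3263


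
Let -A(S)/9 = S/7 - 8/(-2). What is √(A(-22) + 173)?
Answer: √8099/7 ≈ 12.856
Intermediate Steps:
A(S) = -36 - 9*S/7 (A(S) = -9*(S/7 - 8/(-2)) = -9*(S*(⅐) - 8*(-½)) = -9*(S/7 + 4) = -9*(4 + S/7) = -36 - 9*S/7)
√(A(-22) + 173) = √((-36 - 9/7*(-22)) + 173) = √((-36 + 198/7) + 173) = √(-54/7 + 173) = √(1157/7) = √8099/7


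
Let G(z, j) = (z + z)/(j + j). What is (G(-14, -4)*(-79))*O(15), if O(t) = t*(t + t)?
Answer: -124425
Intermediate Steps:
G(z, j) = z/j (G(z, j) = (2*z)/((2*j)) = (2*z)*(1/(2*j)) = z/j)
O(t) = 2*t² (O(t) = t*(2*t) = 2*t²)
(G(-14, -4)*(-79))*O(15) = (-14/(-4)*(-79))*(2*15²) = (-14*(-¼)*(-79))*(2*225) = ((7/2)*(-79))*450 = -553/2*450 = -124425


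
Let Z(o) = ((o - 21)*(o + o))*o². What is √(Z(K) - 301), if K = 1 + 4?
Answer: I*√4301 ≈ 65.582*I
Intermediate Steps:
K = 5
Z(o) = 2*o³*(-21 + o) (Z(o) = ((-21 + o)*(2*o))*o² = (2*o*(-21 + o))*o² = 2*o³*(-21 + o))
√(Z(K) - 301) = √(2*5³*(-21 + 5) - 301) = √(2*125*(-16) - 301) = √(-4000 - 301) = √(-4301) = I*√4301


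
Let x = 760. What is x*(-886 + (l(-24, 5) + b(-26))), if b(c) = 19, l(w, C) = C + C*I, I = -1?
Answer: -658920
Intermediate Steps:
l(w, C) = 0 (l(w, C) = C + C*(-1) = C - C = 0)
x*(-886 + (l(-24, 5) + b(-26))) = 760*(-886 + (0 + 19)) = 760*(-886 + 19) = 760*(-867) = -658920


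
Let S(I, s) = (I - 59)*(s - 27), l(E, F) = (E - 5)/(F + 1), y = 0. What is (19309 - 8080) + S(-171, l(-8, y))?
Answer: 20429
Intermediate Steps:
l(E, F) = (-5 + E)/(1 + F)
S(I, s) = (-59 + I)*(-27 + s)
(19309 - 8080) + S(-171, l(-8, y)) = (19309 - 8080) + (1593 - 59*(-5 - 8)/(1 + 0) - 27*(-171) - 171*(-5 - 8)/(1 + 0)) = 11229 + (1593 - 59*(-13)/1 + 4617 - 171*(-13)/1) = 11229 + (1593 - 59*(-13) + 4617 - 171*(-13)) = 11229 + (1593 + 767 + 4617 + 2223) = 11229 + 9200 = 20429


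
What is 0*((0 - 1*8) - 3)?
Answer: 0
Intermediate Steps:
0*((0 - 1*8) - 3) = 0*((0 - 8) - 3) = 0*(-8 - 3) = 0*(-11) = 0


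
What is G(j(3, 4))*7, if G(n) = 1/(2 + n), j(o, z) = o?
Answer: 7/5 ≈ 1.4000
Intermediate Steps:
G(j(3, 4))*7 = 7/(2 + 3) = 7/5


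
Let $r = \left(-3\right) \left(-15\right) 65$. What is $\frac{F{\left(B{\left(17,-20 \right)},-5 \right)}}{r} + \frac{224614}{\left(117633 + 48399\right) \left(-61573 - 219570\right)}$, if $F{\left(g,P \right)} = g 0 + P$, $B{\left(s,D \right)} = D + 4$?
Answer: $- \frac{288951443}{168562097080} \approx -0.0017142$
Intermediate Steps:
$B{\left(s,D \right)} = 4 + D$
$F{\left(g,P \right)} = P$ ($F{\left(g,P \right)} = 0 + P = P$)
$r = 2925$ ($r = 45 \cdot 65 = 2925$)
$\frac{F{\left(B{\left(17,-20 \right)},-5 \right)}}{r} + \frac{224614}{\left(117633 + 48399\right) \left(-61573 - 219570\right)} = - \frac{5}{2925} + \frac{224614}{\left(117633 + 48399\right) \left(-61573 - 219570\right)} = \left(-5\right) \frac{1}{2925} + \frac{224614}{166032 \left(-281143\right)} = - \frac{1}{585} + \frac{224614}{-46678734576} = - \frac{1}{585} + 224614 \left(- \frac{1}{46678734576}\right) = - \frac{1}{585} - \frac{112307}{23339367288} = - \frac{288951443}{168562097080}$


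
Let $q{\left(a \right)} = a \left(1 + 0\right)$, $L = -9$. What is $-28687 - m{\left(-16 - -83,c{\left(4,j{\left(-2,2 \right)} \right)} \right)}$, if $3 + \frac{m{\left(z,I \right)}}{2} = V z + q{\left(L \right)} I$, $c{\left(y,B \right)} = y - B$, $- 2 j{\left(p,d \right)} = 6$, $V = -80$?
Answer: $-17835$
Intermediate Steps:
$j{\left(p,d \right)} = -3$ ($j{\left(p,d \right)} = \left(- \frac{1}{2}\right) 6 = -3$)
$q{\left(a \right)} = a$ ($q{\left(a \right)} = a 1 = a$)
$m{\left(z,I \right)} = -6 - 160 z - 18 I$ ($m{\left(z,I \right)} = -6 + 2 \left(- 80 z - 9 I\right) = -6 - \left(18 I + 160 z\right) = -6 - 160 z - 18 I$)
$-28687 - m{\left(-16 - -83,c{\left(4,j{\left(-2,2 \right)} \right)} \right)} = -28687 - \left(-6 - 160 \left(-16 - -83\right) - 18 \left(4 - -3\right)\right) = -28687 - \left(-6 - 160 \left(-16 + 83\right) - 18 \left(4 + 3\right)\right) = -28687 - \left(-6 - 10720 - 126\right) = -28687 - -10852 = -28687 + 10852 = -17835$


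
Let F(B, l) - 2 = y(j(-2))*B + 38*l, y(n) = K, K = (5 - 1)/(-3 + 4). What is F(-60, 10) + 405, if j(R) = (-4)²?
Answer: 547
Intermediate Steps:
j(R) = 16
K = 4 (K = 4/1 = 4*1 = 4)
y(n) = 4
F(B, l) = 2 + 4*B + 38*l (F(B, l) = 2 + (4*B + 38*l) = 2 + 4*B + 38*l)
F(-60, 10) + 405 = (2 + 4*(-60) + 38*10) + 405 = (2 - 240 + 380) + 405 = 142 + 405 = 547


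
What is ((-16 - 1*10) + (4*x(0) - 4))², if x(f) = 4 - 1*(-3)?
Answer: 4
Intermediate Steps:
x(f) = 7 (x(f) = 4 + 3 = 7)
((-16 - 1*10) + (4*x(0) - 4))² = ((-16 - 1*10) + (4*7 - 4))² = ((-16 - 10) + (28 - 4))² = (-26 + 24)² = (-2)² = 4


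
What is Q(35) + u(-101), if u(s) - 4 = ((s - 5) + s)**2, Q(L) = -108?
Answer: 42745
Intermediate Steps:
u(s) = 4 + (-5 + 2*s)**2 (u(s) = 4 + ((s - 5) + s)**2 = 4 + ((-5 + s) + s)**2 = 4 + (-5 + 2*s)**2)
Q(35) + u(-101) = -108 + (4 + (-5 + 2*(-101))**2) = -108 + (4 + (-5 - 202)**2) = -108 + (4 + (-207)**2) = -108 + (4 + 42849) = -108 + 42853 = 42745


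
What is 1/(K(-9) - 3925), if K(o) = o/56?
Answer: -56/219809 ≈ -0.00025477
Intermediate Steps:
K(o) = o/56 (K(o) = o*(1/56) = o/56)
1/(K(-9) - 3925) = 1/((1/56)*(-9) - 3925) = 1/(-9/56 - 3925) = 1/(-219809/56) = -56/219809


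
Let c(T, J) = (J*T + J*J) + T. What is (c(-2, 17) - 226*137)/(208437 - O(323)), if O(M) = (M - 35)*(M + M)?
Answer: -30709/22389 ≈ -1.3716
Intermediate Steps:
c(T, J) = T + J² + J*T (c(T, J) = (J*T + J²) + T = (J² + J*T) + T = T + J² + J*T)
O(M) = 2*M*(-35 + M) (O(M) = (-35 + M)*(2*M) = 2*M*(-35 + M))
(c(-2, 17) - 226*137)/(208437 - O(323)) = ((-2 + 17² + 17*(-2)) - 226*137)/(208437 - 2*323*(-35 + 323)) = ((-2 + 289 - 34) - 30962)/(208437 - 2*323*288) = (253 - 30962)/(208437 - 1*186048) = -30709/(208437 - 186048) = -30709/22389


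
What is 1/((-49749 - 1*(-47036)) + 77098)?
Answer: 1/74385 ≈ 1.3444e-5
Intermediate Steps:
1/((-49749 - 1*(-47036)) + 77098) = 1/((-49749 + 47036) + 77098) = 1/(-2713 + 77098) = 1/74385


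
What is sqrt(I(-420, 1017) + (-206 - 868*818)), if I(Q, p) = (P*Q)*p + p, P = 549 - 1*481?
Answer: I*sqrt(29754733) ≈ 5454.8*I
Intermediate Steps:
P = 68 (P = 549 - 481 = 68)
I(Q, p) = p + 68*Q*p (I(Q, p) = (68*Q)*p + p = 68*Q*p + p = p + 68*Q*p)
sqrt(I(-420, 1017) + (-206 - 868*818)) = sqrt(1017*(1 + 68*(-420)) + (-206 - 868*818)) = sqrt(1017*(1 - 28560) + (-206 - 710024)) = sqrt(1017*(-28559) - 710230) = sqrt(-29044503 - 710230) = sqrt(-29754733) = I*sqrt(29754733)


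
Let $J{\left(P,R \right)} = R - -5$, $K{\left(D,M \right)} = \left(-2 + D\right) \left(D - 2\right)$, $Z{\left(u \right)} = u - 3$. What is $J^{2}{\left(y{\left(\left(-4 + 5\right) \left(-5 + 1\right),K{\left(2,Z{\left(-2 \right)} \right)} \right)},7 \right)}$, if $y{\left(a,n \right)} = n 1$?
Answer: $144$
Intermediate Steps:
$Z{\left(u \right)} = -3 + u$ ($Z{\left(u \right)} = u - 3 = -3 + u$)
$K{\left(D,M \right)} = \left(-2 + D\right)^{2}$ ($K{\left(D,M \right)} = \left(-2 + D\right) \left(-2 + D\right) = \left(-2 + D\right)^{2}$)
$y{\left(a,n \right)} = n$
$J{\left(P,R \right)} = 5 + R$ ($J{\left(P,R \right)} = R + 5 = 5 + R$)
$J^{2}{\left(y{\left(\left(-4 + 5\right) \left(-5 + 1\right),K{\left(2,Z{\left(-2 \right)} \right)} \right)},7 \right)} = \left(5 + 7\right)^{2} = 12^{2} = 144$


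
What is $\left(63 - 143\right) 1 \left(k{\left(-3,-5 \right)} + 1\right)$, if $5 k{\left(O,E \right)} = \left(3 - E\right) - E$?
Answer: $-288$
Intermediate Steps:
$k{\left(O,E \right)} = \frac{3}{5} - \frac{2 E}{5}$ ($k{\left(O,E \right)} = \frac{\left(3 - E\right) - E}{5} = \frac{3 - 2 E}{5} = \frac{3}{5} - \frac{2 E}{5}$)
$\left(63 - 143\right) 1 \left(k{\left(-3,-5 \right)} + 1\right) = \left(63 - 143\right) 1 \left(\left(\frac{3}{5} - -2\right) + 1\right) = - 80 \cdot 1 \left(\left(\frac{3}{5} + 2\right) + 1\right) = - 80 \cdot 1 \left(\frac{13}{5} + 1\right) = - 80 \cdot 1 \cdot \frac{18}{5} = \left(-80\right) \frac{18}{5} = -288$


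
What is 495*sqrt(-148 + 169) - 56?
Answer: -56 + 495*sqrt(21) ≈ 2212.4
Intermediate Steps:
495*sqrt(-148 + 169) - 56 = 495*sqrt(21) - 56 = -56 + 495*sqrt(21)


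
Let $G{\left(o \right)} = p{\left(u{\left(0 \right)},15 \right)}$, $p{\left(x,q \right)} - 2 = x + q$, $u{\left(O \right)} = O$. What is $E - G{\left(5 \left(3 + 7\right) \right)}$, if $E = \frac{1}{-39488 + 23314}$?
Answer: $- \frac{274959}{16174} \approx -17.0$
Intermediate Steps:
$p{\left(x,q \right)} = 2 + q + x$ ($p{\left(x,q \right)} = 2 + \left(x + q\right) = 2 + \left(q + x\right) = 2 + q + x$)
$G{\left(o \right)} = 17$ ($G{\left(o \right)} = 2 + 15 + 0 = 17$)
$E = - \frac{1}{16174}$ ($E = \frac{1}{-16174} = - \frac{1}{16174} \approx -6.1828 \cdot 10^{-5}$)
$E - G{\left(5 \left(3 + 7\right) \right)} = - \frac{1}{16174} - 17 = - \frac{274959}{16174}$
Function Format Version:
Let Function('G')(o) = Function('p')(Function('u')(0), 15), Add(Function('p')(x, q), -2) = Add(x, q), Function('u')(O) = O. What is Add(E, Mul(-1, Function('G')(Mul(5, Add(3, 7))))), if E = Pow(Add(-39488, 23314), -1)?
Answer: Rational(-274959, 16174) ≈ -17.000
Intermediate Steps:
Function('p')(x, q) = Add(2, q, x) (Function('p')(x, q) = Add(2, Add(x, q)) = Add(2, Add(q, x)) = Add(2, q, x))
Function('G')(o) = 17 (Function('G')(o) = Add(2, 15, 0) = 17)
E = Rational(-1, 16174) (E = Pow(-16174, -1) = Rational(-1, 16174) ≈ -6.1828e-5)
Add(E, Mul(-1, Function('G')(Mul(5, Add(3, 7))))) = Add(Rational(-1, 16174), Mul(-1, 17)) = Add(Rational(-1, 16174), -17) = Rational(-274959, 16174)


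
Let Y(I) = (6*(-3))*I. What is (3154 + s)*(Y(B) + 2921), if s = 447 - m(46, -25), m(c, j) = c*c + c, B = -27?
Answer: 4902673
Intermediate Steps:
Y(I) = -18*I
m(c, j) = c + c**2 (m(c, j) = c**2 + c = c + c**2)
s = -1715 (s = 447 - 46*(1 + 46) = 447 - 46*47 = 447 - 1*2162 = 447 - 2162 = -1715)
(3154 + s)*(Y(B) + 2921) = (3154 - 1715)*(-18*(-27) + 2921) = 1439*(486 + 2921) = 1439*3407 = 4902673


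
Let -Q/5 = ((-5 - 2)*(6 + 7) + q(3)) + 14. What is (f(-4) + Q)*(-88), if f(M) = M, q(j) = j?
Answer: -32208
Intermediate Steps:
Q = 370 (Q = -5*(((-5 - 2)*(6 + 7) + 3) + 14) = -5*((-7*13 + 3) + 14) = -5*((-91 + 3) + 14) = -5*(-88 + 14) = -5*(-74) = 370)
(f(-4) + Q)*(-88) = (-4 + 370)*(-88) = 366*(-88) = -32208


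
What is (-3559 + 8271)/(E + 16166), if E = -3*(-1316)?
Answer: 2356/10057 ≈ 0.23426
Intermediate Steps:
E = 3948
(-3559 + 8271)/(E + 16166) = (-3559 + 8271)/(3948 + 16166) = 4712/20114 = 4712*(1/20114) = 2356/10057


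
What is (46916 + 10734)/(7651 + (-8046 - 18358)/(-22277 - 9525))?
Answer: 916692650/121671753 ≈ 7.5341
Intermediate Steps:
(46916 + 10734)/(7651 + (-8046 - 18358)/(-22277 - 9525)) = 57650/(7651 - 26404/(-31802)) = 57650/(7651 - 26404*(-1/31802)) = 57650/(7651 + 13202/15901) = 57650/(121671753/15901) = 57650*(15901/121671753) = 916692650/121671753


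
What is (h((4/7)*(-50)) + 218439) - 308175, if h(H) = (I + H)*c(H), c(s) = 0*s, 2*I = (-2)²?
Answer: -89736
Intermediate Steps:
I = 2 (I = (½)*(-2)² = (½)*4 = 2)
c(s) = 0
h(H) = 0 (h(H) = (2 + H)*0 = 0)
(h((4/7)*(-50)) + 218439) - 308175 = (0 + 218439) - 308175 = 218439 - 308175 = -89736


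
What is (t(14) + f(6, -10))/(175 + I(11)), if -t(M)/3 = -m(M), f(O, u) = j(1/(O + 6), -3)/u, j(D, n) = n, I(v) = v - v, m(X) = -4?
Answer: -117/1750 ≈ -0.066857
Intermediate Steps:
I(v) = 0
f(O, u) = -3/u
t(M) = -12 (t(M) = -(-3)*(-4) = -3*4 = -12)
(t(14) + f(6, -10))/(175 + I(11)) = (-12 - 3/(-10))/(175 + 0) = (-12 - 3*(-1/10))/175 = (-12 + 3/10)*(1/175) = -117/10*1/175 = -117/1750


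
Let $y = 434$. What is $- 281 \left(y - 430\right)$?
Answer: $-1124$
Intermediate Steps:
$- 281 \left(y - 430\right) = - 281 \left(434 - 430\right) = \left(-281\right) 4 = -1124$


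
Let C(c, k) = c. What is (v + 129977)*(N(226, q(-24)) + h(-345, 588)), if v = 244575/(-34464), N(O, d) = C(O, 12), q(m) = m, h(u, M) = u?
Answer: -177678215869/11488 ≈ -1.5466e+7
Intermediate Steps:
N(O, d) = O
v = -81525/11488 (v = 244575*(-1/34464) = -81525/11488 ≈ -7.0965)
(v + 129977)*(N(226, q(-24)) + h(-345, 588)) = (-81525/11488 + 129977)*(226 - 345) = (1493094251/11488)*(-119) = -177678215869/11488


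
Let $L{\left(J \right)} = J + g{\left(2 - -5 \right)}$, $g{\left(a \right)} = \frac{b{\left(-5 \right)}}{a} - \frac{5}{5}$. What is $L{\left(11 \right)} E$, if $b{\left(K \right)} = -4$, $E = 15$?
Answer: $\frac{990}{7} \approx 141.43$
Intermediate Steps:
$g{\left(a \right)} = -1 - \frac{4}{a}$ ($g{\left(a \right)} = - \frac{4}{a} - \frac{5}{5} = - \frac{4}{a} - 1 = -1 - \frac{4}{a}$)
$L{\left(J \right)} = - \frac{11}{7} + J$ ($L{\left(J \right)} = J + \frac{-4 - \left(2 - -5\right)}{2 - -5} = J + \frac{-4 - \left(2 + 5\right)}{2 + 5} = J + \frac{-4 - 7}{7} = J + \frac{1}{7} \left(-11\right) = J - \frac{11}{7} = - \frac{11}{7} + J$)
$L{\left(11 \right)} E = \left(- \frac{11}{7} + 11\right) 15 = \frac{66}{7} \cdot 15 = \frac{990}{7}$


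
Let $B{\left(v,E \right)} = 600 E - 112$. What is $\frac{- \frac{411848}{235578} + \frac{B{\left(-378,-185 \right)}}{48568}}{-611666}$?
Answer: $\frac{2886136025}{437400533223654} \approx 6.5984 \cdot 10^{-6}$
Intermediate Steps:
$B{\left(v,E \right)} = -112 + 600 E$
$\frac{- \frac{411848}{235578} + \frac{B{\left(-378,-185 \right)}}{48568}}{-611666} = \frac{- \frac{411848}{235578} + \frac{-112 + 600 \left(-185\right)}{48568}}{-611666} = \left(\left(-411848\right) \frac{1}{235578} + \left(-112 - 111000\right) \frac{1}{48568}\right) \left(- \frac{1}{611666}\right) = \left(- \frac{205924}{117789} - \frac{13889}{6071}\right) \left(- \frac{1}{611666}\right) = \left(- \frac{2886136025}{715097019}\right) \left(- \frac{1}{611666}\right) = \frac{2886136025}{437400533223654}$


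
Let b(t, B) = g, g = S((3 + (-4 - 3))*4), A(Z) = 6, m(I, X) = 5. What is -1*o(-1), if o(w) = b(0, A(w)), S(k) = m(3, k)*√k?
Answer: -20*I ≈ -20.0*I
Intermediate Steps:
S(k) = 5*√k
g = 20*I (g = 5*√((3 + (-4 - 3))*4) = 5*√((3 - 7)*4) = 5*√(-4*4) = 5*√(-16) = 5*(4*I) = 20*I ≈ 20.0*I)
b(t, B) = 20*I
o(w) = 20*I
-1*o(-1) = -1*(20*I) = -20*I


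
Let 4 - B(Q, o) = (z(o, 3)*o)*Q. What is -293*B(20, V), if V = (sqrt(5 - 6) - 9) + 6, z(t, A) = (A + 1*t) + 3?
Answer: -59772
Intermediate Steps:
z(t, A) = 3 + A + t (z(t, A) = (A + t) + 3 = 3 + A + t)
V = -3 + I (V = (sqrt(-1) - 9) + 6 = (I - 9) + 6 = (-9 + I) + 6 = -3 + I ≈ -3.0 + 1.0*I)
B(Q, o) = 4 - Q*o*(6 + o) (B(Q, o) = 4 - (3 + 3 + o)*o*Q = 4 - (6 + o)*o*Q = 4 - o*(6 + o)*Q = 4 - Q*o*(6 + o))
-293*B(20, V) = -293*(4 - 1*20*(-3 + I)*(6 + (-3 + I))) = -293*(4 - 1*20*(-3 + I)*(3 + I)) = -293*(4 - 20*(-3 + I)*(3 + I)) = -1172 + 5860*(-3 + I)*(3 + I)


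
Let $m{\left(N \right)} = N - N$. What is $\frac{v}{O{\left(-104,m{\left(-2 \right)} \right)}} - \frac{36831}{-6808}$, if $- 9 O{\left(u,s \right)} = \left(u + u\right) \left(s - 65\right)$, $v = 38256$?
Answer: $- \frac{115379157}{5752760} \approx -20.056$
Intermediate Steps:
$m{\left(N \right)} = 0$
$O{\left(u,s \right)} = - \frac{2 u \left(-65 + s\right)}{9}$ ($O{\left(u,s \right)} = - \frac{\left(u + u\right) \left(s - 65\right)}{9} = - \frac{2 u \left(-65 + s\right)}{9}$)
$\frac{v}{O{\left(-104,m{\left(-2 \right)} \right)}} - \frac{36831}{-6808} = \frac{38256}{\frac{2}{9} \left(-104\right) \left(65 - 0\right)} - \frac{36831}{-6808} = \frac{38256}{\frac{2}{9} \left(-104\right) \left(65 + 0\right)} - - \frac{36831}{6808} = \frac{38256}{\frac{2}{9} \left(-104\right) 65} + \frac{36831}{6808} = \frac{38256}{- \frac{13520}{9}} + \frac{36831}{6808} = 38256 \left(- \frac{9}{13520}\right) + \frac{36831}{6808} = - \frac{21519}{845} + \frac{36831}{6808} = - \frac{115379157}{5752760}$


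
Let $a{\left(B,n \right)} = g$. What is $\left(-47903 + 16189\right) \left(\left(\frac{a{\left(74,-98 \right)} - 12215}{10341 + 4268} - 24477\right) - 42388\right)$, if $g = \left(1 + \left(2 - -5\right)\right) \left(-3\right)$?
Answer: $\frac{30979599663136}{14609} \approx 2.1206 \cdot 10^{9}$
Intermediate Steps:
$g = -24$ ($g = \left(1 + \left(2 + 5\right)\right) \left(-3\right) = \left(1 + 7\right) \left(-3\right) = 8 \left(-3\right) = -24$)
$a{\left(B,n \right)} = -24$
$\left(-47903 + 16189\right) \left(\left(\frac{a{\left(74,-98 \right)} - 12215}{10341 + 4268} - 24477\right) - 42388\right) = \left(-47903 + 16189\right) \left(\left(\frac{-24 - 12215}{10341 + 4268} - 24477\right) - 42388\right) = - 31714 \left(\left(- \frac{12239}{14609} - 24477\right) - 42388\right) = - 31714 \left(- \frac{357596732}{14609} - 42388\right) = \left(-31714\right) \left(- \frac{976843024}{14609}\right) = \frac{30979599663136}{14609}$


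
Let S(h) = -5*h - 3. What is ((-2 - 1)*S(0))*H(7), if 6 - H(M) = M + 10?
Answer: -99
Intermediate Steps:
S(h) = -3 - 5*h
H(M) = -4 - M (H(M) = 6 - (M + 10) = 6 - (10 + M) = 6 + (-10 - M) = -4 - M)
((-2 - 1)*S(0))*H(7) = ((-2 - 1)*(-3 - 5*0))*(-4 - 1*7) = (-3*(-3 + 0))*(-4 - 7) = -3*(-3)*(-11) = 9*(-11) = -99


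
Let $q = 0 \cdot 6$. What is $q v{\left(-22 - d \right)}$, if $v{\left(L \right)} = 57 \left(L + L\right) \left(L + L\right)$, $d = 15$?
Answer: $0$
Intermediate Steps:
$v{\left(L \right)} = 228 L^{2}$ ($v{\left(L \right)} = 57 \cdot 2 L 2 L = 114 L 2 L = 228 L^{2}$)
$q = 0$
$q v{\left(-22 - d \right)} = 0 \cdot 228 \left(-22 - 15\right)^{2} = 0 \cdot 228 \left(-37\right)^{2} = 0 \cdot 228 \cdot 1369 = 0 \cdot 312132 = 0$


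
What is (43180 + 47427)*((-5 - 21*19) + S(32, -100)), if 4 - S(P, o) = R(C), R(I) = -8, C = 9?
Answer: -35517944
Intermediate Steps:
S(P, o) = 12 (S(P, o) = 4 - 1*(-8) = 4 + 8 = 12)
(43180 + 47427)*((-5 - 21*19) + S(32, -100)) = (43180 + 47427)*((-5 - 21*19) + 12) = 90607*((-5 - 399) + 12) = 90607*(-404 + 12) = 90607*(-392) = -35517944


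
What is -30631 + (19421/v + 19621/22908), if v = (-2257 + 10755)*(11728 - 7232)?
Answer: -6702228596798837/218811534816 ≈ -30630.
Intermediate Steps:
v = 38207008 (v = 8498*4496 = 38207008)
-30631 + (19421/v + 19621/22908) = -30631 + (19421/38207008 + 19621/22908) = -30631 + 187526150059/218811534816 = -6702228596798837/218811534816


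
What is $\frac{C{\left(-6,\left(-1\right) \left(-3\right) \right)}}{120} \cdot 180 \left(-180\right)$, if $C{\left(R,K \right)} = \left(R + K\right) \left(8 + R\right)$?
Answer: $1620$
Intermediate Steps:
$C{\left(R,K \right)} = \left(8 + R\right) \left(K + R\right)$ ($C{\left(R,K \right)} = \left(K + R\right) \left(8 + R\right) = \left(8 + R\right) \left(K + R\right)$)
$\frac{C{\left(-6,\left(-1\right) \left(-3\right) \right)}}{120} \cdot 180 \left(-180\right) = \frac{\left(-6\right)^{2} + 8 \left(\left(-1\right) \left(-3\right)\right) + 8 \left(-6\right) + \left(-1\right) \left(-3\right) \left(-6\right)}{120} \cdot 180 \left(-180\right) = \left(36 + 8 \cdot 3 - 48 + 3 \left(-6\right)\right) \frac{1}{120} \cdot 180 \left(-180\right) = \left(36 + 24 - 48 - 18\right) \frac{1}{120} \cdot 180 \left(-180\right) = \left(-6\right) \frac{1}{120} \cdot 180 \left(-180\right) = \left(- \frac{1}{20}\right) 180 \left(-180\right) = \left(-9\right) \left(-180\right) = 1620$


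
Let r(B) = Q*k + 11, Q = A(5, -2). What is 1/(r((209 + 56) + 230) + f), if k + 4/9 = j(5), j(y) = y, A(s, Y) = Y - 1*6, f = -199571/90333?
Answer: -90333/2498044 ≈ -0.036161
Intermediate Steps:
f = -199571/90333 (f = -199571*1/90333 = -199571/90333 ≈ -2.2093)
A(s, Y) = -6 + Y (A(s, Y) = Y - 6 = -6 + Y)
k = 41/9 (k = -4/9 + 5 = 41/9 ≈ 4.5556)
Q = -8 (Q = -6 - 2 = -8)
r(B) = -229/9 (r(B) = -8*41/9 + 11 = -328/9 + 11 = -229/9)
1/(r((209 + 56) + 230) + f) = 1/(-229/9 - 199571/90333) = 1/(-2498044/90333) = -90333/2498044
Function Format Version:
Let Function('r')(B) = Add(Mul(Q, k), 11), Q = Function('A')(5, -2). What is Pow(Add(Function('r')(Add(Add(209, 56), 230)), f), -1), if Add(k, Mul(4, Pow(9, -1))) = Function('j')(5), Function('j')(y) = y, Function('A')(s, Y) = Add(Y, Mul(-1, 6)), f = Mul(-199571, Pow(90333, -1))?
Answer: Rational(-90333, 2498044) ≈ -0.036161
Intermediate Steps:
f = Rational(-199571, 90333) (f = Mul(-199571, Rational(1, 90333)) = Rational(-199571, 90333) ≈ -2.2093)
Function('A')(s, Y) = Add(-6, Y) (Function('A')(s, Y) = Add(Y, -6) = Add(-6, Y))
k = Rational(41, 9) (k = Add(Rational(-4, 9), 5) = Rational(41, 9) ≈ 4.5556)
Q = -8 (Q = Add(-6, -2) = -8)
Function('r')(B) = Rational(-229, 9) (Function('r')(B) = Add(Mul(-8, Rational(41, 9)), 11) = Add(Rational(-328, 9), 11) = Rational(-229, 9))
Pow(Add(Function('r')(Add(Add(209, 56), 230)), f), -1) = Pow(Add(Rational(-229, 9), Rational(-199571, 90333)), -1) = Pow(Rational(-2498044, 90333), -1) = Rational(-90333, 2498044)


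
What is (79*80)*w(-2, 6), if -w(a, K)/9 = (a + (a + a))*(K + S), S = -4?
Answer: 682560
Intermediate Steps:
w(a, K) = -27*a*(-4 + K) (w(a, K) = -9*(a + (a + a))*(K - 4) = -9*(a + 2*a)*(-4 + K) = -9*3*a*(-4 + K) = -27*a*(-4 + K))
(79*80)*w(-2, 6) = (79*80)*(27*(-2)*(4 - 1*6)) = 6320*(27*(-2)*(4 - 6)) = 6320*(27*(-2)*(-2)) = 6320*108 = 682560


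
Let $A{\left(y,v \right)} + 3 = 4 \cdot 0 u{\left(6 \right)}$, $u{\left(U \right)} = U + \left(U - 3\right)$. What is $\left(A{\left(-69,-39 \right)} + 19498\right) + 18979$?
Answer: $38474$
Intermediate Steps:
$u{\left(U \right)} = -3 + 2 U$ ($u{\left(U \right)} = U + \left(-3 + U\right) = -3 + 2 U$)
$A{\left(y,v \right)} = -3$ ($A{\left(y,v \right)} = -3 + 4 \cdot 0 \left(-3 + 2 \cdot 6\right) = -3 + 0 \left(-3 + 12\right) = -3 + 0 \cdot 9 = -3 + 0 = -3$)
$\left(A{\left(-69,-39 \right)} + 19498\right) + 18979 = \left(-3 + 19498\right) + 18979 = 19495 + 18979 = 38474$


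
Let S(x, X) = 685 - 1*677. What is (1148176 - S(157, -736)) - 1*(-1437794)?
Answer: 2585962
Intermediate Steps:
S(x, X) = 8 (S(x, X) = 685 - 677 = 8)
(1148176 - S(157, -736)) - 1*(-1437794) = (1148176 - 1*8) - 1*(-1437794) = (1148176 - 8) + 1437794 = 1148168 + 1437794 = 2585962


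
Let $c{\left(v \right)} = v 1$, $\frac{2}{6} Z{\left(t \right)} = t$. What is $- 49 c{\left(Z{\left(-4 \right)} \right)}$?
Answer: $588$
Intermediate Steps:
$Z{\left(t \right)} = 3 t$
$c{\left(v \right)} = v$
$- 49 c{\left(Z{\left(-4 \right)} \right)} = - 49 \cdot 3 \left(-4\right) = \left(-49\right) \left(-12\right) = 588$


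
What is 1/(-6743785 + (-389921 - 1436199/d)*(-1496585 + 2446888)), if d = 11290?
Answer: -11290/4184872516102217 ≈ -2.6978e-12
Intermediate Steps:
1/(-6743785 + (-389921 - 1436199/d)*(-1496585 + 2446888)) = 1/(-6743785 + (-389921 - 1436199/11290)*(-1496585 + 2446888)) = 1/(-6743785 + (-389921 - 1436199/11290)*950303) = 1/(-6743785 - 4403644289/11290*950303) = 1/(-6743785 - 4184796378769567/11290) = 1/(-4184872516102217/11290) = -11290/4184872516102217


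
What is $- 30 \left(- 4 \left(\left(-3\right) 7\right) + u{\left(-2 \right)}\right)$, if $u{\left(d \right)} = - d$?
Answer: $-2580$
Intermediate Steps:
$- 30 \left(- 4 \left(\left(-3\right) 7\right) + u{\left(-2 \right)}\right) = - 30 \left(- 4 \left(\left(-3\right) 7\right) - -2\right) = - 30 \left(\left(-4\right) \left(-21\right) + 2\right) = - 30 \left(84 + 2\right) = \left(-30\right) 86 = -2580$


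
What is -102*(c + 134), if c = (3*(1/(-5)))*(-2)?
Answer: -68952/5 ≈ -13790.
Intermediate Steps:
c = 6/5 (c = (3*(1*(-⅕)))*(-2) = (3*(-⅕))*(-2) = -⅗*(-2) = 6/5 ≈ 1.2000)
-102*(c + 134) = -102*(6/5 + 134) = -102*676/5 = -68952/5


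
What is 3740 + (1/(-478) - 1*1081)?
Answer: 1271001/478 ≈ 2659.0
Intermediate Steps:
3740 + (1/(-478) - 1*1081) = 3740 + (-1/478 - 1081) = 3740 - 516719/478 = 1271001/478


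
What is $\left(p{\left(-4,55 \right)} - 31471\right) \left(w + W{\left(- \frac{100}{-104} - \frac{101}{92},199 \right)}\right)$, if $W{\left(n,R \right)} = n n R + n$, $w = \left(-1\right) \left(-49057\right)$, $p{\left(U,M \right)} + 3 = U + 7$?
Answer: $- \frac{2208540681552645}{1430416} \approx -1.544 \cdot 10^{9}$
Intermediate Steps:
$p{\left(U,M \right)} = 4 + U$ ($p{\left(U,M \right)} = -3 + \left(U + 7\right) = -3 + \left(7 + U\right) = 4 + U$)
$w = 49057$
$W{\left(n,R \right)} = n + R n^{2}$ ($W{\left(n,R \right)} = n^{2} R + n = R n^{2} + n = n + R n^{2}$)
$\left(p{\left(-4,55 \right)} - 31471\right) \left(w + W{\left(- \frac{100}{-104} - \frac{101}{92},199 \right)}\right) = \left(\left(4 - 4\right) - 31471\right) \left(49057 + \left(- \frac{100}{-104} - \frac{101}{92}\right) \left(1 + 199 \left(- \frac{100}{-104} - \frac{101}{92}\right)\right)\right) = \left(0 - 31471\right) \left(49057 + \left(\left(-100\right) \left(- \frac{1}{104}\right) - \frac{101}{92}\right) \left(1 + 199 \left(\left(-100\right) \left(- \frac{1}{104}\right) - \frac{101}{92}\right)\right)\right) = - 31471 \left(49057 + \left(\frac{25}{26} - \frac{101}{92}\right) \left(1 + 199 \left(\frac{25}{26} - \frac{101}{92}\right)\right)\right) = - 31471 \left(49057 - \frac{163 \left(1 + 199 \left(- \frac{163}{1196}\right)\right)}{1196}\right) = - 31471 \left(49057 - \frac{163 \left(1 - \frac{32437}{1196}\right)}{1196}\right) = - 31471 \left(49057 - - \frac{5092283}{1430416}\right) = - 31471 \left(49057 + \frac{5092283}{1430416}\right) = \left(-31471\right) \frac{70177009995}{1430416} = - \frac{2208540681552645}{1430416}$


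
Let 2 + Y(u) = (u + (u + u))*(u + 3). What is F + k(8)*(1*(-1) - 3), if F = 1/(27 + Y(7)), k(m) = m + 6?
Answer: -13159/235 ≈ -55.996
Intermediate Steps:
k(m) = 6 + m
Y(u) = -2 + 3*u*(3 + u) (Y(u) = -2 + (u + (u + u))*(u + 3) = -2 + (u + 2*u)*(3 + u) = -2 + (3*u)*(3 + u) = -2 + 3*u*(3 + u))
F = 1/235 (F = 1/(27 + (-2 + 3*7² + 9*7)) = 1/(27 + (-2 + 3*49 + 63)) = 1/(27 + (-2 + 147 + 63)) = 1/(27 + 208) = 1/235 ≈ 0.0042553)
F + k(8)*(1*(-1) - 3) = 1/235 + (6 + 8)*(1*(-1) - 3) = 1/235 + 14*(-1 - 3) = 1/235 + 14*(-4) = 1/235 - 56 = -13159/235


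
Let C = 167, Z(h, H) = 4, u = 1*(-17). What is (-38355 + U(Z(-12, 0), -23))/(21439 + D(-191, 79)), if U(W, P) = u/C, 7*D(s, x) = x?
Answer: -22418557/12537692 ≈ -1.7881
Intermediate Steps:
u = -17
D(s, x) = x/7
U(W, P) = -17/167
(-38355 + U(Z(-12, 0), -23))/(21439 + D(-191, 79)) = (-38355 - 17/167)/(21439 + (⅐)*79) = -6405302/(167*(21439 + 79/7)) = -6405302/(167*150152/7) = -6405302/167*7/150152 = -22418557/12537692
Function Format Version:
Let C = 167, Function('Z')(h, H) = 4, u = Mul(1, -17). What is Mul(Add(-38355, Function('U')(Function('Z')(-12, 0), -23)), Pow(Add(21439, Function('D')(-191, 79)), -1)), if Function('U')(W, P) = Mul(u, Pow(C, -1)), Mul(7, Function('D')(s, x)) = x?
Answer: Rational(-22418557, 12537692) ≈ -1.7881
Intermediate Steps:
u = -17
Function('D')(s, x) = Mul(Rational(1, 7), x)
Function('U')(W, P) = Rational(-17, 167) (Function('U')(W, P) = Mul(-17, Pow(167, -1)) = Mul(-17, Rational(1, 167)) = Rational(-17, 167))
Mul(Add(-38355, Function('U')(Function('Z')(-12, 0), -23)), Pow(Add(21439, Function('D')(-191, 79)), -1)) = Mul(Add(-38355, Rational(-17, 167)), Pow(Add(21439, Mul(Rational(1, 7), 79)), -1)) = Mul(Rational(-6405302, 167), Pow(Add(21439, Rational(79, 7)), -1)) = Mul(Rational(-6405302, 167), Pow(Rational(150152, 7), -1)) = Mul(Rational(-6405302, 167), Rational(7, 150152)) = Rational(-22418557, 12537692)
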